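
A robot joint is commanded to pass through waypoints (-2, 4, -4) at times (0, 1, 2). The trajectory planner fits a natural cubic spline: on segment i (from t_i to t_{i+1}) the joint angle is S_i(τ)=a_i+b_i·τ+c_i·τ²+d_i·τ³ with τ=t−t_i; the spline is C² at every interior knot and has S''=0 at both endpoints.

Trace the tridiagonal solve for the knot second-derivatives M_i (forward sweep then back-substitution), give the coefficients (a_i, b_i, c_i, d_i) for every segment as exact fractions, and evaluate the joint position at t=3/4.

  seg 0: a=-2 b=19/2 c=0 d=-7/2
  seg 1: a=4 b=-1 c=-21/2 d=7/2
S(3/4) = 467/128

Δ: Δ0=6, Δ1=-8
row 1: diag=4, rhs=-84; c'=1/4, d'=-21
back: M1=-21
M: M0=0, M1=-21, M2=0
seg 0: a=-2, c=M0/2=0, d=(M1−M0)/(6·1)=-7/2, b=Δ0−h0·(2M0+M1)/6=19/2
seg 1: a=4, c=M1/2=-21/2, d=(M2−M1)/(6·1)=7/2, b=Δ1−h1·(2M1+M2)/6=-1
t_q=3/4 → seg 0, τ=3/4; S=-2+19/2·τ+0·τ²+-7/2·τ³=467/128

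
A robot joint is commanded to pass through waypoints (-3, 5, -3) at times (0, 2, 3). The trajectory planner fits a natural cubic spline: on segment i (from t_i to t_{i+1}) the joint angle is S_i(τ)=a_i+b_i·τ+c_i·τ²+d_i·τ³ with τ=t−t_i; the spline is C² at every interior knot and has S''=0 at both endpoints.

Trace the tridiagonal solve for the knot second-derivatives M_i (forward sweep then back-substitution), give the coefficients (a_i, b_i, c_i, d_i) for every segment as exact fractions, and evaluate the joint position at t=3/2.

  seg 0: a=-3 b=8 c=0 d=-1
  seg 1: a=5 b=-4 c=-6 d=2
S(3/2) = 45/8

Δ: Δ0=4, Δ1=-8
row 1: diag=6, rhs=-72; c'=1/6, d'=-12
back: M1=-12
M: M0=0, M1=-12, M2=0
seg 0: a=-3, c=M0/2=0, d=(M1−M0)/(6·2)=-1, b=Δ0−h0·(2M0+M1)/6=8
seg 1: a=5, c=M1/2=-6, d=(M2−M1)/(6·1)=2, b=Δ1−h1·(2M1+M2)/6=-4
t_q=3/2 → seg 0, τ=3/2; S=-3+8·τ+0·τ²+-1·τ³=45/8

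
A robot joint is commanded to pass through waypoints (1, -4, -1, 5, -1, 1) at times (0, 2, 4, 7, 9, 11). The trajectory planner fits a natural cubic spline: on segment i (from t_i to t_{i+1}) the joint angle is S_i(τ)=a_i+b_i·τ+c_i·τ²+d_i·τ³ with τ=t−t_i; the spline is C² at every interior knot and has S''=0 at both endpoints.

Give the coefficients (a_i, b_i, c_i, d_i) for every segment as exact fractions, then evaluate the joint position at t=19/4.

Δ: Δ0=-5/2, Δ1=3/2, Δ2=2, Δ3=-3, Δ4=1
row 1: diag=8, rhs=24; c'=1/4, d'=3
row 2: denom=10−2·1/4=19/2; d'=(3−2·3)/(19/2)=-6/19
row 3: denom=10−3·6/19=172/19; d'=(-30−3·-6/19)/(172/19)=-138/43
row 4: denom=8−2·19/86=325/43; d'=(24−2·-138/43)/(325/43)=1308/325
back: M4=1308/325
back: M3=-138/43−19/86·1308/325=-1332/325
back: M2=-6/19−6/19·-1332/325=318/325
back: M1=3−1/4·318/325=1791/650
M: M0=0, M1=1791/650, M2=318/325, M3=-1332/325, M4=1308/325, M5=0
seg 0: a=1, c=M0/2=0, d=(M1−M0)/(6·2)=597/2600, b=Δ0−h0·(2M0+M1)/6=-1111/325
seg 1: a=-4, c=M1/2=1791/1300, d=(M2−M1)/(6·2)=-77/520, b=Δ1−h1·(2M1+M2)/6=-431/650
seg 2: a=-1, c=M2/2=159/325, d=(M3−M2)/(6·3)=-11/39, b=Δ2−h2·(2M2+M3)/6=998/325
seg 3: a=5, c=M3/2=-666/325, d=(M4−M3)/(6·2)=44/65, b=Δ3−h3·(2M3+M4)/6=-523/325
seg 4: a=-1, c=M4/2=654/325, d=(M5−M4)/(6·2)=-109/325, b=Δ4−h4·(2M4+M5)/6=-547/325
t_q=19/4 → seg 2, τ=3/4; S=-1+998/325·τ+159/325·τ²+-11/39·τ³=30353/20800

  seg 0: a=1 b=-1111/325 c=0 d=597/2600
  seg 1: a=-4 b=-431/650 c=1791/1300 d=-77/520
  seg 2: a=-1 b=998/325 c=159/325 d=-11/39
  seg 3: a=5 b=-523/325 c=-666/325 d=44/65
  seg 4: a=-1 b=-547/325 c=654/325 d=-109/325
S(19/4) = 30353/20800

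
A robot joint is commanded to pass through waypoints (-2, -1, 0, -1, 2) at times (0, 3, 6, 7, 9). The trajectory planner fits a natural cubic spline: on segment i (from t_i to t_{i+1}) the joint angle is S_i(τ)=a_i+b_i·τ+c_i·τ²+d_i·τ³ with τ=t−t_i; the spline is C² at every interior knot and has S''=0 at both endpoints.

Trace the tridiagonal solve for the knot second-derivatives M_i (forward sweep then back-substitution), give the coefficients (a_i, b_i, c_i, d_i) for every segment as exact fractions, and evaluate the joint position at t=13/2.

  seg 0: a=-2 b=151/1020 c=0 d=7/340
  seg 1: a=-1 b=359/510 c=63/340 d=-7/68
  seg 2: a=0 b=-983/1020 c=-63/85 d=719/1020
  seg 3: a=-1 b=-169/510 c=467/340 d=-467/2040
S(13/2) = -315/544

Δ: Δ0=1/3, Δ1=1/3, Δ2=-1, Δ3=3/2
row 1: diag=12, rhs=0; c'=1/4, d'=0
row 2: denom=8−3·1/4=29/4; d'=(-8−3·0)/(29/4)=-32/29
row 3: denom=6−1·4/29=170/29; d'=(15−1·-32/29)/(170/29)=467/170
back: M3=467/170
back: M2=-32/29−4/29·467/170=-126/85
back: M1=0−1/4·-126/85=63/170
M: M0=0, M1=63/170, M2=-126/85, M3=467/170, M4=0
seg 0: a=-2, c=M0/2=0, d=(M1−M0)/(6·3)=7/340, b=Δ0−h0·(2M0+M1)/6=151/1020
seg 1: a=-1, c=M1/2=63/340, d=(M2−M1)/(6·3)=-7/68, b=Δ1−h1·(2M1+M2)/6=359/510
seg 2: a=0, c=M2/2=-63/85, d=(M3−M2)/(6·1)=719/1020, b=Δ2−h2·(2M2+M3)/6=-983/1020
seg 3: a=-1, c=M3/2=467/340, d=(M4−M3)/(6·2)=-467/2040, b=Δ3−h3·(2M3+M4)/6=-169/510
t_q=13/2 → seg 2, τ=1/2; S=0+-983/1020·τ+-63/85·τ²+719/1020·τ³=-315/544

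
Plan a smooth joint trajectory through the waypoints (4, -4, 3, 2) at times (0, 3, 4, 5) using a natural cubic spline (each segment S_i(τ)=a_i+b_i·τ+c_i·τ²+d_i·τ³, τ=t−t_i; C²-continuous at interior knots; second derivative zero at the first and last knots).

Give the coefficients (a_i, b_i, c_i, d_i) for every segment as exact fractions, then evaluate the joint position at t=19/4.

Δ: Δ0=-8/3, Δ1=7, Δ2=-1
row 1: diag=8, rhs=58; c'=1/8, d'=29/4
row 2: denom=4−1·1/8=31/8; d'=(-48−1·29/4)/(31/8)=-442/31
back: M2=-442/31
back: M1=29/4−1/8·-442/31=280/31
M: M0=0, M1=280/31, M2=-442/31, M3=0
seg 0: a=4, c=M0/2=0, d=(M1−M0)/(6·3)=140/279, b=Δ0−h0·(2M0+M1)/6=-668/93
seg 1: a=-4, c=M1/2=140/31, d=(M2−M1)/(6·1)=-361/93, b=Δ1−h1·(2M1+M2)/6=592/93
seg 2: a=3, c=M2/2=-221/31, d=(M3−M2)/(6·1)=221/93, b=Δ2−h2·(2M2+M3)/6=349/93
t_q=19/4 → seg 2, τ=3/4; S=3+349/93·τ+-221/31·τ²+221/93·τ³=5569/1984

  seg 0: a=4 b=-668/93 c=0 d=140/279
  seg 1: a=-4 b=592/93 c=140/31 d=-361/93
  seg 2: a=3 b=349/93 c=-221/31 d=221/93
S(19/4) = 5569/1984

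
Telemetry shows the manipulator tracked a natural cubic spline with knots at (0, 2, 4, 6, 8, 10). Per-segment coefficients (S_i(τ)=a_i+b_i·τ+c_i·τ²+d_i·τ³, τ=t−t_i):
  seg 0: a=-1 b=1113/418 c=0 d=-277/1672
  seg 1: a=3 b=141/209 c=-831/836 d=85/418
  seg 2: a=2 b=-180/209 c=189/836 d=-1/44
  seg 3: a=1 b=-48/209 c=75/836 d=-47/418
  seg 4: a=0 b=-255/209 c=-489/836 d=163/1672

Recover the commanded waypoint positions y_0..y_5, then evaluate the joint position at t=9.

y_0=-1 y_1=3 y_2=2 y_3=1 y_4=0 y_5=-4
S(9) = -2855/1672

y_0 = S_0(0) = a_0 = -1
y_1 = S_1(0) = a_1 = 3
y_2 = S_2(0) = a_2 = 2
y_3 = S_3(0) = a_3 = 1
y_4 = S_4(0) = a_4 = 0
y_5 = S_4(2) = -4
t_q=9 is in segment 4 (τ=1); S_4(τ)=-2855/1672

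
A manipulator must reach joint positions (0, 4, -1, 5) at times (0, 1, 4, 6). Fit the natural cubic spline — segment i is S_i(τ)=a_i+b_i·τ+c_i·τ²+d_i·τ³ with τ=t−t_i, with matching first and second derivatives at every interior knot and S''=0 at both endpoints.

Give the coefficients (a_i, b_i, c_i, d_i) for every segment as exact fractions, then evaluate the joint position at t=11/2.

Δ: Δ0=4, Δ1=-5/3, Δ2=3
row 1: diag=8, rhs=-34; c'=3/8, d'=-17/4
row 2: denom=10−3·3/8=71/8; d'=(28−3·-17/4)/(71/8)=326/71
back: M2=326/71
back: M1=-17/4−3/8·326/71=-424/71
M: M0=0, M1=-424/71, M2=326/71, M3=0
seg 0: a=0, c=M0/2=0, d=(M1−M0)/(6·1)=-212/213, b=Δ0−h0·(2M0+M1)/6=1064/213
seg 1: a=4, c=M1/2=-212/71, d=(M2−M1)/(6·3)=125/213, b=Δ1−h1·(2M1+M2)/6=428/213
seg 2: a=-1, c=M2/2=163/71, d=(M3−M2)/(6·2)=-163/426, b=Δ2−h2·(2M2+M3)/6=-13/213
t_q=11/2 → seg 2, τ=3/2; S=-1+-13/213·τ+163/71·τ²+-163/426·τ³=3161/1136

  seg 0: a=0 b=1064/213 c=0 d=-212/213
  seg 1: a=4 b=428/213 c=-212/71 d=125/213
  seg 2: a=-1 b=-13/213 c=163/71 d=-163/426
S(11/2) = 3161/1136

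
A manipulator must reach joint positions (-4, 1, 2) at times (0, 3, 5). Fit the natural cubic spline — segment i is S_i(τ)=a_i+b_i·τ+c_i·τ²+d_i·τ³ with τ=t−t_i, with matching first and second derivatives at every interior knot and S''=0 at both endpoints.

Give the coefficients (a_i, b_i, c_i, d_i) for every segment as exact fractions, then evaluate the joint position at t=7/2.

Δ: Δ0=5/3, Δ1=1/2
row 1: diag=10, rhs=-7; c'=1/5, d'=-7/10
back: M1=-7/10
M: M0=0, M1=-7/10, M2=0
seg 0: a=-4, c=M0/2=0, d=(M1−M0)/(6·3)=-7/180, b=Δ0−h0·(2M0+M1)/6=121/60
seg 1: a=1, c=M1/2=-7/20, d=(M2−M1)/(6·2)=7/120, b=Δ1−h1·(2M1+M2)/6=29/30
t_q=7/2 → seg 1, τ=1/2; S=1+29/30·τ+-7/20·τ²+7/120·τ³=449/320

  seg 0: a=-4 b=121/60 c=0 d=-7/180
  seg 1: a=1 b=29/30 c=-7/20 d=7/120
S(7/2) = 449/320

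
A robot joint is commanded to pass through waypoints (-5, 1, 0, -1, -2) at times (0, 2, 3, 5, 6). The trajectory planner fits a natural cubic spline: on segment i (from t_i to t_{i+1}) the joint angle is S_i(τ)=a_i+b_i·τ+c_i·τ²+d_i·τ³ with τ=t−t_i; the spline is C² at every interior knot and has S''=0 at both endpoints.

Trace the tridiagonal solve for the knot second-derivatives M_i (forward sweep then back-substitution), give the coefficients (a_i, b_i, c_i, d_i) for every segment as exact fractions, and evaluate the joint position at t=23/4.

Δ: Δ0=3, Δ1=-1, Δ2=-1/2, Δ3=-1
row 1: diag=6, rhs=-24; c'=1/6, d'=-4
row 2: denom=6−1·1/6=35/6; d'=(3−1·-4)/(35/6)=6/5
row 3: denom=6−2·12/35=186/35; d'=(-3−2·6/5)/(186/35)=-63/62
back: M3=-63/62
back: M2=6/5−12/35·-63/62=48/31
back: M1=-4−1/6·48/31=-132/31
M: M0=0, M1=-132/31, M2=48/31, M3=-63/62, M4=0
seg 0: a=-5, c=M0/2=0, d=(M1−M0)/(6·2)=-11/31, b=Δ0−h0·(2M0+M1)/6=137/31
seg 1: a=1, c=M1/2=-66/31, d=(M2−M1)/(6·1)=30/31, b=Δ1−h1·(2M1+M2)/6=5/31
seg 2: a=0, c=M2/2=24/31, d=(M3−M2)/(6·2)=-53/248, b=Δ2−h2·(2M2+M3)/6=-37/31
seg 3: a=-1, c=M3/2=-63/124, d=(M4−M3)/(6·1)=21/124, b=Δ3−h3·(2M3+M4)/6=-41/62
t_q=23/4 → seg 3, τ=3/4; S=-1+-41/62·τ+-63/124·τ²+21/124·τ³=-13573/7936

  seg 0: a=-5 b=137/31 c=0 d=-11/31
  seg 1: a=1 b=5/31 c=-66/31 d=30/31
  seg 2: a=0 b=-37/31 c=24/31 d=-53/248
  seg 3: a=-1 b=-41/62 c=-63/124 d=21/124
S(23/4) = -13573/7936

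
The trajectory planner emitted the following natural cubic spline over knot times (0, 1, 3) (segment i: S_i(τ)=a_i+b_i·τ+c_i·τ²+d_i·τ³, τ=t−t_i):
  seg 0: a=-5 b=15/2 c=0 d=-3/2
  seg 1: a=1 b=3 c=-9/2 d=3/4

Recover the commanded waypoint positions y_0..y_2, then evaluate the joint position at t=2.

y_0 = S_0(0) = a_0 = -5
y_1 = S_1(0) = a_1 = 1
y_2 = S_1(2) = -5
t_q=2 is in segment 1 (τ=1); S_1(τ)=1/4

y_0=-5 y_1=1 y_2=-5
S(2) = 1/4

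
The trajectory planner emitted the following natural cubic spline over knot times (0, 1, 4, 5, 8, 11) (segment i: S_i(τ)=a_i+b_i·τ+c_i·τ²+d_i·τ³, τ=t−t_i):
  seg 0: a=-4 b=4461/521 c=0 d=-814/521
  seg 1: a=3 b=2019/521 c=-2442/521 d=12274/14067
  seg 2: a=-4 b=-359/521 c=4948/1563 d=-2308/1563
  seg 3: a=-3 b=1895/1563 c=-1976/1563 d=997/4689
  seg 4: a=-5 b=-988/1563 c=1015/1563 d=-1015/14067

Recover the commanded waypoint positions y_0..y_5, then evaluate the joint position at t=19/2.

y_0 = S_0(0) = a_0 = -4
y_1 = S_1(0) = a_1 = 3
y_2 = S_2(0) = a_2 = -4
y_3 = S_3(0) = a_3 = -3
y_4 = S_4(0) = a_4 = -5
y_5 = S_4(3) = -3
t_q=19/2 is in segment 4 (τ=3/2); S_4(τ)=-19717/4168

y_0=-4 y_1=3 y_2=-4 y_3=-3 y_4=-5 y_5=-3
S(19/2) = -19717/4168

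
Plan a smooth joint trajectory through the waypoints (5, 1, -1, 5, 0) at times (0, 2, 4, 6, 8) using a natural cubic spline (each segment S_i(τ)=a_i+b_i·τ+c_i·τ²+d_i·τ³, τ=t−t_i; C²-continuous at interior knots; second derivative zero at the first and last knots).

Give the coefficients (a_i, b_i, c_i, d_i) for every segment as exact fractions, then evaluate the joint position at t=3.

  seg 0: a=5 b=-211/112 c=0 d=-13/448
  seg 1: a=1 b=-125/56 c=-39/224 d=177/448
  seg 2: a=-1 b=29/16 c=123/56 d=-359/448
  seg 3: a=5 b=55/56 c=-585/224 d=195/448
S(3) = -453/448

Δ: Δ0=-2, Δ1=-1, Δ2=3, Δ3=-5/2
row 1: diag=8, rhs=6; c'=1/4, d'=3/4
row 2: denom=8−2·1/4=15/2; d'=(24−2·3/4)/(15/2)=3
row 3: denom=8−2·4/15=112/15; d'=(-33−2·3)/(112/15)=-585/112
back: M3=-585/112
back: M2=3−4/15·-585/112=123/28
back: M1=3/4−1/4·123/28=-39/112
M: M0=0, M1=-39/112, M2=123/28, M3=-585/112, M4=0
seg 0: a=5, c=M0/2=0, d=(M1−M0)/(6·2)=-13/448, b=Δ0−h0·(2M0+M1)/6=-211/112
seg 1: a=1, c=M1/2=-39/224, d=(M2−M1)/(6·2)=177/448, b=Δ1−h1·(2M1+M2)/6=-125/56
seg 2: a=-1, c=M2/2=123/56, d=(M3−M2)/(6·2)=-359/448, b=Δ2−h2·(2M2+M3)/6=29/16
seg 3: a=5, c=M3/2=-585/224, d=(M4−M3)/(6·2)=195/448, b=Δ3−h3·(2M3+M4)/6=55/56
t_q=3 → seg 1, τ=1; S=1+-125/56·τ+-39/224·τ²+177/448·τ³=-453/448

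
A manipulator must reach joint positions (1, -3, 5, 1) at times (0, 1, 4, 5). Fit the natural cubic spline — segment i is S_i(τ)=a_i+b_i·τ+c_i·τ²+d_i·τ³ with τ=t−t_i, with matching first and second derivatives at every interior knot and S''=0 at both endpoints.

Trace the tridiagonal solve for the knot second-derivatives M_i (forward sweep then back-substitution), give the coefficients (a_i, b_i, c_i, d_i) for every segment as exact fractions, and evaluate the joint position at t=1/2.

  seg 0: a=1 b=-16/3 c=0 d=4/3
  seg 1: a=-3 b=-4/3 c=4 d=-8/9
  seg 2: a=5 b=-4/3 c=-4 d=4/3
S(1/2) = -3/2

Δ: Δ0=-4, Δ1=8/3, Δ2=-4
row 1: diag=8, rhs=40; c'=3/8, d'=5
row 2: denom=8−3·3/8=55/8; d'=(-40−3·5)/(55/8)=-8
back: M2=-8
back: M1=5−3/8·-8=8
M: M0=0, M1=8, M2=-8, M3=0
seg 0: a=1, c=M0/2=0, d=(M1−M0)/(6·1)=4/3, b=Δ0−h0·(2M0+M1)/6=-16/3
seg 1: a=-3, c=M1/2=4, d=(M2−M1)/(6·3)=-8/9, b=Δ1−h1·(2M1+M2)/6=-4/3
seg 2: a=5, c=M2/2=-4, d=(M3−M2)/(6·1)=4/3, b=Δ2−h2·(2M2+M3)/6=-4/3
t_q=1/2 → seg 0, τ=1/2; S=1+-16/3·τ+0·τ²+4/3·τ³=-3/2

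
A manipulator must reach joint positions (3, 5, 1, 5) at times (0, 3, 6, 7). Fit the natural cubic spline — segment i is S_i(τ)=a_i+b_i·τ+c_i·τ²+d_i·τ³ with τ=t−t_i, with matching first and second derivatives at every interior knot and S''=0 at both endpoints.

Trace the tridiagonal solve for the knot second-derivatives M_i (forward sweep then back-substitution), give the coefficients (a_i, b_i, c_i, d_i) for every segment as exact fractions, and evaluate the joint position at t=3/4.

  seg 0: a=3 b=154/87 c=0 d=-32/261
  seg 1: a=5 b=-134/87 c=-32/29 d=34/87
  seg 2: a=1 b=208/87 c=70/29 d=-70/87
S(3/4) = 124/29

Δ: Δ0=2/3, Δ1=-4/3, Δ2=4
row 1: diag=12, rhs=-12; c'=1/4, d'=-1
row 2: denom=8−3·1/4=29/4; d'=(32−3·-1)/(29/4)=140/29
back: M2=140/29
back: M1=-1−1/4·140/29=-64/29
M: M0=0, M1=-64/29, M2=140/29, M3=0
seg 0: a=3, c=M0/2=0, d=(M1−M0)/(6·3)=-32/261, b=Δ0−h0·(2M0+M1)/6=154/87
seg 1: a=5, c=M1/2=-32/29, d=(M2−M1)/(6·3)=34/87, b=Δ1−h1·(2M1+M2)/6=-134/87
seg 2: a=1, c=M2/2=70/29, d=(M3−M2)/(6·1)=-70/87, b=Δ2−h2·(2M2+M3)/6=208/87
t_q=3/4 → seg 0, τ=3/4; S=3+154/87·τ+0·τ²+-32/261·τ³=124/29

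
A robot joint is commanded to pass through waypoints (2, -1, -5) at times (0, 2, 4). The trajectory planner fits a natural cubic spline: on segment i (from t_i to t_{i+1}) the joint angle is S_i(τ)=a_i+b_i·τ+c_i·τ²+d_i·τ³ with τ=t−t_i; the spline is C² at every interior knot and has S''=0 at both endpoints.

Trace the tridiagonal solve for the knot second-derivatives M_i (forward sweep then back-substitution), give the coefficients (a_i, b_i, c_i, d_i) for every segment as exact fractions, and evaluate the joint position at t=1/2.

Δ: Δ0=-3/2, Δ1=-2
row 1: diag=8, rhs=-3; c'=1/4, d'=-3/8
back: M1=-3/8
M: M0=0, M1=-3/8, M2=0
seg 0: a=2, c=M0/2=0, d=(M1−M0)/(6·2)=-1/32, b=Δ0−h0·(2M0+M1)/6=-11/8
seg 1: a=-1, c=M1/2=-3/16, d=(M2−M1)/(6·2)=1/32, b=Δ1−h1·(2M1+M2)/6=-7/4
t_q=1/2 → seg 0, τ=1/2; S=2+-11/8·τ+0·τ²+-1/32·τ³=335/256

  seg 0: a=2 b=-11/8 c=0 d=-1/32
  seg 1: a=-1 b=-7/4 c=-3/16 d=1/32
S(1/2) = 335/256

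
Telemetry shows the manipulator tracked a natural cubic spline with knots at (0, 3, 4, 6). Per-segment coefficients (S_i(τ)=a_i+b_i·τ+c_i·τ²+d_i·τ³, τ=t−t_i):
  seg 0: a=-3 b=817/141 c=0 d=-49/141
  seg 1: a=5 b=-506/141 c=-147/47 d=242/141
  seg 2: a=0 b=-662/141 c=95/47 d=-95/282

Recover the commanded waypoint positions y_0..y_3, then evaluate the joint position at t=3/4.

y_0 = S_0(0) = a_0 = -3
y_1 = S_1(0) = a_1 = 5
y_2 = S_2(0) = a_2 = 0
y_3 = S_2(2) = -4
t_q=3/4 is in segment 0 (τ=3/4); S_0(τ)=3607/3008

y_0=-3 y_1=5 y_2=0 y_3=-4
S(3/4) = 3607/3008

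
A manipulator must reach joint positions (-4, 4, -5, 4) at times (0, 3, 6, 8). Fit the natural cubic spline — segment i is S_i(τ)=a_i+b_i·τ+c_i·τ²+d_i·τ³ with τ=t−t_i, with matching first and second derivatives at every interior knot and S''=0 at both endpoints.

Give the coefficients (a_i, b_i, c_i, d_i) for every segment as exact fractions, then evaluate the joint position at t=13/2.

  seg 0: a=-4 b=1067/222 c=0 d=-475/1998
  seg 1: a=4 b=-179/111 c=-475/222 d=1117/1998
  seg 2: a=-5 b=143/222 c=107/37 d=-107/222
S(13/2) = -2377/592

Δ: Δ0=8/3, Δ1=-3, Δ2=9/2
row 1: diag=12, rhs=-34; c'=1/4, d'=-17/6
row 2: denom=10−3·1/4=37/4; d'=(45−3·-17/6)/(37/4)=214/37
back: M2=214/37
back: M1=-17/6−1/4·214/37=-475/111
M: M0=0, M1=-475/111, M2=214/37, M3=0
seg 0: a=-4, c=M0/2=0, d=(M1−M0)/(6·3)=-475/1998, b=Δ0−h0·(2M0+M1)/6=1067/222
seg 1: a=4, c=M1/2=-475/222, d=(M2−M1)/(6·3)=1117/1998, b=Δ1−h1·(2M1+M2)/6=-179/111
seg 2: a=-5, c=M2/2=107/37, d=(M3−M2)/(6·2)=-107/222, b=Δ2−h2·(2M2+M3)/6=143/222
t_q=13/2 → seg 2, τ=1/2; S=-5+143/222·τ+107/37·τ²+-107/222·τ³=-2377/592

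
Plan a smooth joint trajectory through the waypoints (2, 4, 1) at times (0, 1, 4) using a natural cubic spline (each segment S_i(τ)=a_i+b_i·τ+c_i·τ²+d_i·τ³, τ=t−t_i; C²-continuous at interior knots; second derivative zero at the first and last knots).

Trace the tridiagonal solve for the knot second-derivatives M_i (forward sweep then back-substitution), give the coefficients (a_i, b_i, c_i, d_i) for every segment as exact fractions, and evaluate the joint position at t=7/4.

Δ: Δ0=2, Δ1=-1
row 1: diag=8, rhs=-18; c'=3/8, d'=-9/4
back: M1=-9/4
M: M0=0, M1=-9/4, M2=0
seg 0: a=2, c=M0/2=0, d=(M1−M0)/(6·1)=-3/8, b=Δ0−h0·(2M0+M1)/6=19/8
seg 1: a=4, c=M1/2=-9/8, d=(M2−M1)/(6·3)=1/8, b=Δ1−h1·(2M1+M2)/6=5/4
t_q=7/4 → seg 1, τ=3/4; S=4+5/4·τ+-9/8·τ²+1/8·τ³=2231/512

  seg 0: a=2 b=19/8 c=0 d=-3/8
  seg 1: a=4 b=5/4 c=-9/8 d=1/8
S(7/4) = 2231/512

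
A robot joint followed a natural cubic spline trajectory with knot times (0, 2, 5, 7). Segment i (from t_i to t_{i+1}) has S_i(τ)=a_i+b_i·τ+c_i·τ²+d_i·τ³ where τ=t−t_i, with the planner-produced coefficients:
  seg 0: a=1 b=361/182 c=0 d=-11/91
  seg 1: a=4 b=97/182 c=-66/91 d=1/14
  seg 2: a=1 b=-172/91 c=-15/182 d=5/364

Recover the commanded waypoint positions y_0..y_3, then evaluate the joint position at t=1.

y_0=1 y_1=4 y_2=1 y_3=-3
S(1) = 521/182

y_0 = S_0(0) = a_0 = 1
y_1 = S_1(0) = a_1 = 4
y_2 = S_2(0) = a_2 = 1
y_3 = S_2(2) = -3
t_q=1 is in segment 0 (τ=1); S_0(τ)=521/182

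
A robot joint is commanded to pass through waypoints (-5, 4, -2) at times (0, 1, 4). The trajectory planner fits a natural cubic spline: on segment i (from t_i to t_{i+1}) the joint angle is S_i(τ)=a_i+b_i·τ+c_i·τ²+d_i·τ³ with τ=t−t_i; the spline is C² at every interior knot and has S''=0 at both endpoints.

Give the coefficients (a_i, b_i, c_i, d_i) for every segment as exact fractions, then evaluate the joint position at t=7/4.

Δ: Δ0=9, Δ1=-2
row 1: diag=8, rhs=-66; c'=3/8, d'=-33/4
back: M1=-33/4
M: M0=0, M1=-33/4, M2=0
seg 0: a=-5, c=M0/2=0, d=(M1−M0)/(6·1)=-11/8, b=Δ0−h0·(2M0+M1)/6=83/8
seg 1: a=4, c=M1/2=-33/8, d=(M2−M1)/(6·3)=11/24, b=Δ1−h1·(2M1+M2)/6=25/4
t_q=7/4 → seg 1, τ=3/4; S=4+25/4·τ+-33/8·τ²+11/24·τ³=3359/512

  seg 0: a=-5 b=83/8 c=0 d=-11/8
  seg 1: a=4 b=25/4 c=-33/8 d=11/24
S(7/4) = 3359/512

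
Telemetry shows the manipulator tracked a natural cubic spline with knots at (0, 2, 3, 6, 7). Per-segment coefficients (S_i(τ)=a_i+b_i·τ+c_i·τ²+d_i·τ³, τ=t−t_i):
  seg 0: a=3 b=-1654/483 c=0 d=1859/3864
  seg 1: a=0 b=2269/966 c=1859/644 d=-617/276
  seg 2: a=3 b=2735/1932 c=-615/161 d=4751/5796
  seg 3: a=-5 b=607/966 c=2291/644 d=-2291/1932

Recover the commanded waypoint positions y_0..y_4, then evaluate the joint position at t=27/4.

y_0 = S_0(0) = a_0 = 3
y_1 = S_1(0) = a_1 = 0
y_2 = S_2(0) = a_2 = 3
y_3 = S_3(0) = a_3 = -5
y_4 = S_3(1) = -2
t_q=27/4 is in segment 3 (τ=3/4); S_3(τ)=-124799/41216

y_0=3 y_1=0 y_2=3 y_3=-5 y_4=-2
S(27/4) = -124799/41216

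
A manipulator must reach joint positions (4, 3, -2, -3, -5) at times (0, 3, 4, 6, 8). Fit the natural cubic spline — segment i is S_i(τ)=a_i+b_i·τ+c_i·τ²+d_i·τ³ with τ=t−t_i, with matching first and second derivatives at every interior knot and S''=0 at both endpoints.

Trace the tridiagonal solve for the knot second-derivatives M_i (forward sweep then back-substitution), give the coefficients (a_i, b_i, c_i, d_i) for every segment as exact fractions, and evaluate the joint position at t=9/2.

  seg 0: a=4 b=1837/1032 c=0 d=-727/3096
  seg 1: a=3 b=-2353/516 c=-727/344 d=1727/1032
  seg 2: a=-2 b=-3887/1032 c=125/43 d=-2629/4128
  seg 3: a=-3 b=113/516 c=-629/688 d=629/4128
S(9/2) = -35623/11008

Δ: Δ0=-1/3, Δ1=-5, Δ2=-1/2, Δ3=-1
row 1: diag=8, rhs=-28; c'=1/8, d'=-7/2
row 2: denom=6−1·1/8=47/8; d'=(27−1·-7/2)/(47/8)=244/47
row 3: denom=8−2·16/47=344/47; d'=(-3−2·244/47)/(344/47)=-629/344
back: M3=-629/344
back: M2=244/47−16/47·-629/344=250/43
back: M1=-7/2−1/8·250/43=-727/172
M: M0=0, M1=-727/172, M2=250/43, M3=-629/344, M4=0
seg 0: a=4, c=M0/2=0, d=(M1−M0)/(6·3)=-727/3096, b=Δ0−h0·(2M0+M1)/6=1837/1032
seg 1: a=3, c=M1/2=-727/344, d=(M2−M1)/(6·1)=1727/1032, b=Δ1−h1·(2M1+M2)/6=-2353/516
seg 2: a=-2, c=M2/2=125/43, d=(M3−M2)/(6·2)=-2629/4128, b=Δ2−h2·(2M2+M3)/6=-3887/1032
seg 3: a=-3, c=M3/2=-629/688, d=(M4−M3)/(6·2)=629/4128, b=Δ3−h3·(2M3+M4)/6=113/516
t_q=9/2 → seg 2, τ=1/2; S=-2+-3887/1032·τ+125/43·τ²+-2629/4128·τ³=-35623/11008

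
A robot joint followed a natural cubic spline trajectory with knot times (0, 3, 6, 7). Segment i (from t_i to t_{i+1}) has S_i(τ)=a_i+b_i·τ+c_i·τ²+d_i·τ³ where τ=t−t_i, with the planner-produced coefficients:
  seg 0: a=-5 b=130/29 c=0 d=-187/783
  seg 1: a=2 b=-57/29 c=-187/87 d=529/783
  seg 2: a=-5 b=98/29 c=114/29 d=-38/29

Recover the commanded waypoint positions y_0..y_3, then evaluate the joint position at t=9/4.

y_0 = S_0(0) = a_0 = -5
y_1 = S_1(0) = a_1 = 2
y_2 = S_2(0) = a_2 = -5
y_3 = S_2(1) = 1
t_q=9/4 is in segment 0 (τ=9/4); S_0(τ)=4391/1856

y_0=-5 y_1=2 y_2=-5 y_3=1
S(9/4) = 4391/1856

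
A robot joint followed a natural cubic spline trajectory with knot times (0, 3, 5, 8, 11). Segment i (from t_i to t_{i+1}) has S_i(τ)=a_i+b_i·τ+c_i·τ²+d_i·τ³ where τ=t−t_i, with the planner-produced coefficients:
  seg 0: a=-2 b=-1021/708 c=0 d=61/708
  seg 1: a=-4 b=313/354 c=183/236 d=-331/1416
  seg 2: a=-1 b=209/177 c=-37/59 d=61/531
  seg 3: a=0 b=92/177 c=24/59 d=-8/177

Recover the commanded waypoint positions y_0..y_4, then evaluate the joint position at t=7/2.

y_0=-2 y_1=-4 y_2=-1 y_3=0 y_4=4
S(7/2) = -12813/3776

y_0 = S_0(0) = a_0 = -2
y_1 = S_1(0) = a_1 = -4
y_2 = S_2(0) = a_2 = -1
y_3 = S_3(0) = a_3 = 0
y_4 = S_3(3) = 4
t_q=7/2 is in segment 1 (τ=1/2); S_1(τ)=-12813/3776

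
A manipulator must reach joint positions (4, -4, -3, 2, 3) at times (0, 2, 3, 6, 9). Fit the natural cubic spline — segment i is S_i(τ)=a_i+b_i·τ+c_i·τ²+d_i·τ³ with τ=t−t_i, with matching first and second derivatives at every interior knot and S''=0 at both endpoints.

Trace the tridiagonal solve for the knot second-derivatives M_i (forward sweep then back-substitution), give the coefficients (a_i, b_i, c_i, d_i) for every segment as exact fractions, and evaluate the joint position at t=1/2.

  seg 0: a=4 b=-481/85 c=0 d=141/340
  seg 1: a=-4 b=-58/85 c=423/170 d=-137/170
  seg 2: a=-3 b=319/170 c=6/85 d=-43/918
  seg 3: a=2 b=88/85 c=-179/510 d=179/4590
S(1/2) = 665/544

Δ: Δ0=-4, Δ1=1, Δ2=5/3, Δ3=1/3
row 1: diag=6, rhs=30; c'=1/6, d'=5
row 2: denom=8−1·1/6=47/6; d'=(4−1·5)/(47/6)=-6/47
row 3: denom=12−3·18/47=510/47; d'=(-8−3·-6/47)/(510/47)=-179/255
back: M3=-179/255
back: M2=-6/47−18/47·-179/255=12/85
back: M1=5−1/6·12/85=423/85
M: M0=0, M1=423/85, M2=12/85, M3=-179/255, M4=0
seg 0: a=4, c=M0/2=0, d=(M1−M0)/(6·2)=141/340, b=Δ0−h0·(2M0+M1)/6=-481/85
seg 1: a=-4, c=M1/2=423/170, d=(M2−M1)/(6·1)=-137/170, b=Δ1−h1·(2M1+M2)/6=-58/85
seg 2: a=-3, c=M2/2=6/85, d=(M3−M2)/(6·3)=-43/918, b=Δ2−h2·(2M2+M3)/6=319/170
seg 3: a=2, c=M3/2=-179/510, d=(M4−M3)/(6·3)=179/4590, b=Δ3−h3·(2M3+M4)/6=88/85
t_q=1/2 → seg 0, τ=1/2; S=4+-481/85·τ+0·τ²+141/340·τ³=665/544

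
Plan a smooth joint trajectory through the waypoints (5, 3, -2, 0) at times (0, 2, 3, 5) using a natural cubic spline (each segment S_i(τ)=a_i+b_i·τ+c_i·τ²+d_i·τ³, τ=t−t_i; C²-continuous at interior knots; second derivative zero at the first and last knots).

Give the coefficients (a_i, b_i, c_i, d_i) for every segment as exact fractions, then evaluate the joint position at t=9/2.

Δ: Δ0=-1, Δ1=-5, Δ2=1
row 1: diag=6, rhs=-24; c'=1/6, d'=-4
row 2: denom=6−1·1/6=35/6; d'=(36−1·-4)/(35/6)=48/7
back: M2=48/7
back: M1=-4−1/6·48/7=-36/7
M: M0=0, M1=-36/7, M2=48/7, M3=0
seg 0: a=5, c=M0/2=0, d=(M1−M0)/(6·2)=-3/7, b=Δ0−h0·(2M0+M1)/6=5/7
seg 1: a=3, c=M1/2=-18/7, d=(M2−M1)/(6·1)=2, b=Δ1−h1·(2M1+M2)/6=-31/7
seg 2: a=-2, c=M2/2=24/7, d=(M3−M2)/(6·2)=-4/7, b=Δ2−h2·(2M2+M3)/6=-25/7
t_q=9/2 → seg 2, τ=3/2; S=-2+-25/7·τ+24/7·τ²+-4/7·τ³=-11/7

  seg 0: a=5 b=5/7 c=0 d=-3/7
  seg 1: a=3 b=-31/7 c=-18/7 d=2
  seg 2: a=-2 b=-25/7 c=24/7 d=-4/7
S(9/2) = -11/7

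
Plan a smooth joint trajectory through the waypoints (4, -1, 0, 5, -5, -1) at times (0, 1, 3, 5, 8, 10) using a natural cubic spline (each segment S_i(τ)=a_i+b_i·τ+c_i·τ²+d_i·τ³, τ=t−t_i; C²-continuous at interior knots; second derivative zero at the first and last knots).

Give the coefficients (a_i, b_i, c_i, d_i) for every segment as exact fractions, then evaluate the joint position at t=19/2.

Δ: Δ0=-5, Δ1=1/2, Δ2=5/2, Δ3=-10/3, Δ4=2
row 1: diag=6, rhs=33; c'=1/3, d'=11/2
row 2: denom=8−2·1/3=22/3; d'=(12−2·11/2)/(22/3)=3/22
row 3: denom=10−2·3/11=104/11; d'=(-35−2·3/22)/(104/11)=-97/26
row 4: denom=10−3·33/104=941/104; d'=(32−3·-97/26)/(941/104)=4492/941
back: M4=4492/941
back: M3=-97/26−33/104·4492/941=-4936/941
back: M2=3/22−3/11·-4936/941=2949/1882
back: M1=11/2−1/3·2949/1882=4684/941
M: M0=0, M1=4684/941, M2=2949/1882, M3=-4936/941, M4=4492/941, M5=0
seg 0: a=4, c=M0/2=0, d=(M1−M0)/(6·1)=2342/2823, b=Δ0−h0·(2M0+M1)/6=-16457/2823
seg 1: a=-1, c=M1/2=2342/941, d=(M2−M1)/(6·2)=-6419/22584, b=Δ1−h1·(2M1+M2)/6=-9431/2823
seg 2: a=0, c=M2/2=2949/3764, d=(M3−M2)/(6·2)=-12821/22584, b=Δ2−h2·(2M2+M3)/6=18089/5646
seg 3: a=5, c=M3/2=-2468/941, d=(M4−M3)/(6·3)=4714/8469, b=Δ3−h3·(2M3+M4)/6=-1340/2823
seg 4: a=-5, c=M4/2=2246/941, d=(M5−M4)/(6·2)=-1123/2823, b=Δ4−h4·(2M4+M5)/6=-3338/2823
t_q=19/2 → seg 4, τ=3/2; S=-5+-3338/2823·τ+2246/941·τ²+-1123/2823·τ³=-20671/7528

  seg 0: a=4 b=-16457/2823 c=0 d=2342/2823
  seg 1: a=-1 b=-9431/2823 c=2342/941 d=-6419/22584
  seg 2: a=0 b=18089/5646 c=2949/3764 d=-12821/22584
  seg 3: a=5 b=-1340/2823 c=-2468/941 d=4714/8469
  seg 4: a=-5 b=-3338/2823 c=2246/941 d=-1123/2823
S(19/2) = -20671/7528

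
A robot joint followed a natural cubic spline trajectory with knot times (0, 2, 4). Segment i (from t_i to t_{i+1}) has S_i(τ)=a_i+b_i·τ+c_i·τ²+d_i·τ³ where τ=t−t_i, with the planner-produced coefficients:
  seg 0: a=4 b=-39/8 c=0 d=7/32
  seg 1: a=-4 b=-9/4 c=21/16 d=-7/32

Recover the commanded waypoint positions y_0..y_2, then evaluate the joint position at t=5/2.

y_0 = S_0(0) = a_0 = 4
y_1 = S_1(0) = a_1 = -4
y_2 = S_1(2) = -5
t_q=5/2 is in segment 1 (τ=1/2); S_1(τ)=-1235/256

y_0=4 y_1=-4 y_2=-5
S(5/2) = -1235/256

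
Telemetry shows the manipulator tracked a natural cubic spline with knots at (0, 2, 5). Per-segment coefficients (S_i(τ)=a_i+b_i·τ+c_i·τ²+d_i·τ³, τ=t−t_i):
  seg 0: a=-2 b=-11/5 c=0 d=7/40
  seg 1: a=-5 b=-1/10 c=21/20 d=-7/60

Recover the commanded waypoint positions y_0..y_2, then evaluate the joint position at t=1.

y_0 = S_0(0) = a_0 = -2
y_1 = S_1(0) = a_1 = -5
y_2 = S_1(3) = 1
t_q=1 is in segment 0 (τ=1); S_0(τ)=-161/40

y_0=-2 y_1=-5 y_2=1
S(1) = -161/40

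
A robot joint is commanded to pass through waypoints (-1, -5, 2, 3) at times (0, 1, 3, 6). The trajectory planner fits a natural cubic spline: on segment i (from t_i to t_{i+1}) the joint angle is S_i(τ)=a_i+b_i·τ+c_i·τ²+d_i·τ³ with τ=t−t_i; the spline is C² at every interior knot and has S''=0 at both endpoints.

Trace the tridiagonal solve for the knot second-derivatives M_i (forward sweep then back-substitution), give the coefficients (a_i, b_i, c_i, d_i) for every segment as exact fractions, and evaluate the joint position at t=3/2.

  seg 0: a=-1 b=-229/42 c=0 d=61/42
  seg 1: a=-5 b=-23/21 c=61/14 d=-173/168
  seg 2: a=2 b=167/42 c=-51/28 d=17/84
S(3/2) = -2055/448

Δ: Δ0=-4, Δ1=7/2, Δ2=1/3
row 1: diag=6, rhs=45; c'=1/3, d'=15/2
row 2: denom=10−2·1/3=28/3; d'=(-19−2·15/2)/(28/3)=-51/14
back: M2=-51/14
back: M1=15/2−1/3·-51/14=61/7
M: M0=0, M1=61/7, M2=-51/14, M3=0
seg 0: a=-1, c=M0/2=0, d=(M1−M0)/(6·1)=61/42, b=Δ0−h0·(2M0+M1)/6=-229/42
seg 1: a=-5, c=M1/2=61/14, d=(M2−M1)/(6·2)=-173/168, b=Δ1−h1·(2M1+M2)/6=-23/21
seg 2: a=2, c=M2/2=-51/28, d=(M3−M2)/(6·3)=17/84, b=Δ2−h2·(2M2+M3)/6=167/42
t_q=3/2 → seg 1, τ=1/2; S=-5+-23/21·τ+61/14·τ²+-173/168·τ³=-2055/448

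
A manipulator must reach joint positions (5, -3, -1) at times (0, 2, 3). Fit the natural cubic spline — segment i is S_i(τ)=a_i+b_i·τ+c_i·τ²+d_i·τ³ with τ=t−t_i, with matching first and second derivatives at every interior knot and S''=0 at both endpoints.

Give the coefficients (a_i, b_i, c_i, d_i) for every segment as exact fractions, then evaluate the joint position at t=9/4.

Δ: Δ0=-4, Δ1=2
row 1: diag=6, rhs=36; c'=1/6, d'=6
back: M1=6
M: M0=0, M1=6, M2=0
seg 0: a=5, c=M0/2=0, d=(M1−M0)/(6·2)=1/2, b=Δ0−h0·(2M0+M1)/6=-6
seg 1: a=-3, c=M1/2=3, d=(M2−M1)/(6·1)=-1, b=Δ1−h1·(2M1+M2)/6=0
t_q=9/4 → seg 1, τ=1/4; S=-3+0·τ+3·τ²+-1·τ³=-181/64

  seg 0: a=5 b=-6 c=0 d=1/2
  seg 1: a=-3 b=0 c=3 d=-1
S(9/4) = -181/64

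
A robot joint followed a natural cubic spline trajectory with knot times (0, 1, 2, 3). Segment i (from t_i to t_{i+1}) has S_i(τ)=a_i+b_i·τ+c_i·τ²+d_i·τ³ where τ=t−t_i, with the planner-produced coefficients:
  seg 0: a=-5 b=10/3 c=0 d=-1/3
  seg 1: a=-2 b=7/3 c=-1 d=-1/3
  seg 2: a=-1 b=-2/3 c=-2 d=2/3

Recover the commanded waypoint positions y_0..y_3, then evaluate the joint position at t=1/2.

y_0 = S_0(0) = a_0 = -5
y_1 = S_1(0) = a_1 = -2
y_2 = S_2(0) = a_2 = -1
y_3 = S_2(1) = -3
t_q=1/2 is in segment 0 (τ=1/2); S_0(τ)=-27/8

y_0=-5 y_1=-2 y_2=-1 y_3=-3
S(1/2) = -27/8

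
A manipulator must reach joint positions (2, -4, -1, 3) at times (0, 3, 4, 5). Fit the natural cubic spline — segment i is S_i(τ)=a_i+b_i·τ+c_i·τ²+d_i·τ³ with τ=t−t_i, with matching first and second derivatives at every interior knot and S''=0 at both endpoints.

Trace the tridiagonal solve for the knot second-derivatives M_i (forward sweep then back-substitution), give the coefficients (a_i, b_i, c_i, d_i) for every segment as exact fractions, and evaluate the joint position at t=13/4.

Δ: Δ0=-2, Δ1=3, Δ2=4
row 1: diag=8, rhs=30; c'=1/8, d'=15/4
row 2: denom=4−1·1/8=31/8; d'=(6−1·15/4)/(31/8)=18/31
back: M2=18/31
back: M1=15/4−1/8·18/31=114/31
M: M0=0, M1=114/31, M2=18/31, M3=0
seg 0: a=2, c=M0/2=0, d=(M1−M0)/(6·3)=19/93, b=Δ0−h0·(2M0+M1)/6=-119/31
seg 1: a=-4, c=M1/2=57/31, d=(M2−M1)/(6·1)=-16/31, b=Δ1−h1·(2M1+M2)/6=52/31
seg 2: a=-1, c=M2/2=9/31, d=(M3−M2)/(6·1)=-3/31, b=Δ2−h2·(2M2+M3)/6=118/31
t_q=13/4 → seg 1, τ=1/4; S=-4+52/31·τ+57/31·τ²+-16/31·τ³=-1723/496

  seg 0: a=2 b=-119/31 c=0 d=19/93
  seg 1: a=-4 b=52/31 c=57/31 d=-16/31
  seg 2: a=-1 b=118/31 c=9/31 d=-3/31
S(13/4) = -1723/496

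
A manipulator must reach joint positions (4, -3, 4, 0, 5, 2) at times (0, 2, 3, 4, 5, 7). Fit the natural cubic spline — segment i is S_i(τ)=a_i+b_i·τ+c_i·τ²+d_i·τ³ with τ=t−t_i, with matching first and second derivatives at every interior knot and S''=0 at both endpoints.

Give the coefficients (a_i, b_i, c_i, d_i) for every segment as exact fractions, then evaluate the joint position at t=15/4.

Δ: Δ0=-7/2, Δ1=7, Δ2=-4, Δ3=5, Δ4=-3/2
row 1: diag=6, rhs=63; c'=1/6, d'=21/2
row 2: denom=4−1·1/6=23/6; d'=(-66−1·21/2)/(23/6)=-459/23
row 3: denom=4−1·6/23=86/23; d'=(54−1·-459/23)/(86/23)=1701/86
row 4: denom=6−1·23/86=493/86; d'=(-39−1·1701/86)/(493/86)=-5055/493
back: M4=-5055/493
back: M3=1701/86−23/86·-5055/493=11103/493
back: M2=-459/23−6/23·11103/493=-12735/493
back: M1=21/2−1/6·-12735/493=7299/493
M: M0=0, M1=7299/493, M2=-12735/493, M3=11103/493, M4=-5055/493, M5=0
seg 0: a=4, c=M0/2=0, d=(M1−M0)/(6·2)=2433/1972, b=Δ0−h0·(2M0+M1)/6=-8317/986
seg 1: a=-3, c=M1/2=7299/986, d=(M2−M1)/(6·1)=-3339/493, b=Δ1−h1·(2M1+M2)/6=6281/986
seg 2: a=4, c=M2/2=-12735/986, d=(M3−M2)/(6·1)=137/17, b=Δ2−h2·(2M2+M3)/6=845/986
seg 3: a=0, c=M3/2=11103/986, d=(M4−M3)/(6·1)=-2693/493, b=Δ3−h3·(2M3+M4)/6=-787/986
seg 4: a=5, c=M4/2=-5055/986, d=(M5−M4)/(6·2)=1685/1972, b=Δ4−h4·(2M4+M5)/6=5261/986
t_q=15/4 → seg 2, τ=3/4; S=4+845/986·τ+-12735/986·τ²+137/17·τ³=24529/31552

  seg 0: a=4 b=-8317/986 c=0 d=2433/1972
  seg 1: a=-3 b=6281/986 c=7299/986 d=-3339/493
  seg 2: a=4 b=845/986 c=-12735/986 d=137/17
  seg 3: a=0 b=-787/986 c=11103/986 d=-2693/493
  seg 4: a=5 b=5261/986 c=-5055/986 d=1685/1972
S(15/4) = 24529/31552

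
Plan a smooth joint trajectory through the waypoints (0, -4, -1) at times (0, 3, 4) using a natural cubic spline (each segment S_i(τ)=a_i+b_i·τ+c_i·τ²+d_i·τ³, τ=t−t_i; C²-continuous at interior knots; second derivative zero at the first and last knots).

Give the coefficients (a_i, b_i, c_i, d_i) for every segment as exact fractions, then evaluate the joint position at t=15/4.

Δ: Δ0=-4/3, Δ1=3
row 1: diag=8, rhs=26; c'=1/8, d'=13/4
back: M1=13/4
M: M0=0, M1=13/4, M2=0
seg 0: a=0, c=M0/2=0, d=(M1−M0)/(6·3)=13/72, b=Δ0−h0·(2M0+M1)/6=-71/24
seg 1: a=-4, c=M1/2=13/8, d=(M2−M1)/(6·1)=-13/24, b=Δ1−h1·(2M1+M2)/6=23/12
t_q=15/4 → seg 1, τ=3/4; S=-4+23/12·τ+13/8·τ²+-13/24·τ³=-961/512

  seg 0: a=0 b=-71/24 c=0 d=13/72
  seg 1: a=-4 b=23/12 c=13/8 d=-13/24
S(15/4) = -961/512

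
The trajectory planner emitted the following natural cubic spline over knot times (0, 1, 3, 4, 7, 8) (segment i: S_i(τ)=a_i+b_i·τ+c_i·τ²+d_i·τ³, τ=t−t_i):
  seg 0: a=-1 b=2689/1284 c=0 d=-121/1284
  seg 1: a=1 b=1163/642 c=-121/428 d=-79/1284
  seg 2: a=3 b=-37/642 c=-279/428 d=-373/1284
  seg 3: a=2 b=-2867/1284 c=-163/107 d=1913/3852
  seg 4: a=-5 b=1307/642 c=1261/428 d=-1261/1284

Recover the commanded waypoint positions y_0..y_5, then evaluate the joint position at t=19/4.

y_0 = S_0(0) = a_0 = -1
y_1 = S_1(0) = a_1 = 1
y_2 = S_2(0) = a_2 = 3
y_3 = S_3(0) = a_3 = 2
y_4 = S_4(0) = a_4 = -5
y_5 = S_4(1) = -1
t_q=19/4 is in segment 3 (τ=3/4); S_3(τ)=-8821/27392

y_0=-1 y_1=1 y_2=3 y_3=2 y_4=-5 y_5=-1
S(19/4) = -8821/27392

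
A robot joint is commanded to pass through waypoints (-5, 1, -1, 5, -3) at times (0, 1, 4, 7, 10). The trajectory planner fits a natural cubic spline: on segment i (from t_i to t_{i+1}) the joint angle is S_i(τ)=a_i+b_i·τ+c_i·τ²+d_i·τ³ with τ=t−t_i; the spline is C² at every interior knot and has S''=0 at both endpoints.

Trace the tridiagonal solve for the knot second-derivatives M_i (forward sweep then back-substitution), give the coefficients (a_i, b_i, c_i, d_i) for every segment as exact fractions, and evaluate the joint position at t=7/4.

Δ: Δ0=6, Δ1=-2/3, Δ2=2, Δ3=-8/3
row 1: diag=8, rhs=-40; c'=3/8, d'=-5
row 2: denom=12−3·3/8=87/8; d'=(16−3·-5)/(87/8)=248/87
row 3: denom=12−3·8/29=324/29; d'=(-28−3·248/87)/(324/29)=-265/81
back: M3=-265/81
back: M2=248/87−8/29·-265/81=304/81
back: M1=-5−3/8·304/81=-173/27
M: M0=0, M1=-173/27, M2=304/81, M3=-265/81, M4=0
seg 0: a=-5, c=M0/2=0, d=(M1−M0)/(6·1)=-173/162, b=Δ0−h0·(2M0+M1)/6=1145/162
seg 1: a=1, c=M1/2=-173/54, d=(M2−M1)/(6·3)=823/1458, b=Δ1−h1·(2M1+M2)/6=313/81
seg 2: a=-1, c=M2/2=152/81, d=(M3−M2)/(6·3)=-569/1458, b=Δ2−h2·(2M2+M3)/6=-19/162
seg 3: a=5, c=M3/2=-265/162, d=(M4−M3)/(6·3)=265/1458, b=Δ3−h3·(2M3+M4)/6=49/81
t_q=7/4 → seg 1, τ=3/4; S=1+313/81·τ+-173/54·τ²+823/1458·τ³=2689/1152

  seg 0: a=-5 b=1145/162 c=0 d=-173/162
  seg 1: a=1 b=313/81 c=-173/54 d=823/1458
  seg 2: a=-1 b=-19/162 c=152/81 d=-569/1458
  seg 3: a=5 b=49/81 c=-265/162 d=265/1458
S(7/4) = 2689/1152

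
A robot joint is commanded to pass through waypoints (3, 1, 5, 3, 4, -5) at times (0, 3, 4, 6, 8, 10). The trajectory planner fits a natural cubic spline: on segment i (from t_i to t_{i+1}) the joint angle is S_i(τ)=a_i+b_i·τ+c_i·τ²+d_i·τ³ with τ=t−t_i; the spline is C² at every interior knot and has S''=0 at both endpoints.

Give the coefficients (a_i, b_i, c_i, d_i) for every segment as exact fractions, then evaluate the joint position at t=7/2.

  seg 0: a=3 b=-5500/1923 c=0 d=1406/5769
  seg 1: a=1 b=7154/1923 c=1406/641 d=-3680/1923
  seg 2: a=5 b=4550/1923 c=-2274/641 d=7171/7692
  seg 3: a=3 b=-1225/1923 c=2623/1282 d=-11365/15384
  seg 4: a=4 b=-5069/3846 c=-6119/2564 d=6119/15384
S(7/2) = 4063/1282

Δ: Δ0=-2/3, Δ1=4, Δ2=-1, Δ3=1/2, Δ4=-9/2
row 1: diag=8, rhs=28; c'=1/8, d'=7/2
row 2: denom=6−1·1/8=47/8; d'=(-30−1·7/2)/(47/8)=-268/47
row 3: denom=8−2·16/47=344/47; d'=(9−2·-268/47)/(344/47)=959/344
row 4: denom=8−2·47/172=641/86; d'=(-30−2·959/344)/(641/86)=-6119/1282
back: M4=-6119/1282
back: M3=959/344−47/172·-6119/1282=2623/641
back: M2=-268/47−16/47·2623/641=-4548/641
back: M1=7/2−1/8·-4548/641=2812/641
M: M0=0, M1=2812/641, M2=-4548/641, M3=2623/641, M4=-6119/1282, M5=0
seg 0: a=3, c=M0/2=0, d=(M1−M0)/(6·3)=1406/5769, b=Δ0−h0·(2M0+M1)/6=-5500/1923
seg 1: a=1, c=M1/2=1406/641, d=(M2−M1)/(6·1)=-3680/1923, b=Δ1−h1·(2M1+M2)/6=7154/1923
seg 2: a=5, c=M2/2=-2274/641, d=(M3−M2)/(6·2)=7171/7692, b=Δ2−h2·(2M2+M3)/6=4550/1923
seg 3: a=3, c=M3/2=2623/1282, d=(M4−M3)/(6·2)=-11365/15384, b=Δ3−h3·(2M3+M4)/6=-1225/1923
seg 4: a=4, c=M4/2=-6119/2564, d=(M5−M4)/(6·2)=6119/15384, b=Δ4−h4·(2M4+M5)/6=-5069/3846
t_q=7/2 → seg 1, τ=1/2; S=1+7154/1923·τ+1406/641·τ²+-3680/1923·τ³=4063/1282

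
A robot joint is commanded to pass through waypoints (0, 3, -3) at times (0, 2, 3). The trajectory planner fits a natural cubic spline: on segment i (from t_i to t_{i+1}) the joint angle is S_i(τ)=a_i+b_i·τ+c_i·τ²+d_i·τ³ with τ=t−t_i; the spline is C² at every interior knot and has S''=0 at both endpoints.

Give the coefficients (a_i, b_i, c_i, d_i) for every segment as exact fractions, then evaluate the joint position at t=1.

  seg 0: a=0 b=4 c=0 d=-5/8
  seg 1: a=3 b=-7/2 c=-15/4 d=5/4
S(1) = 27/8

Δ: Δ0=3/2, Δ1=-6
row 1: diag=6, rhs=-45; c'=1/6, d'=-15/2
back: M1=-15/2
M: M0=0, M1=-15/2, M2=0
seg 0: a=0, c=M0/2=0, d=(M1−M0)/(6·2)=-5/8, b=Δ0−h0·(2M0+M1)/6=4
seg 1: a=3, c=M1/2=-15/4, d=(M2−M1)/(6·1)=5/4, b=Δ1−h1·(2M1+M2)/6=-7/2
t_q=1 → seg 0, τ=1; S=0+4·τ+0·τ²+-5/8·τ³=27/8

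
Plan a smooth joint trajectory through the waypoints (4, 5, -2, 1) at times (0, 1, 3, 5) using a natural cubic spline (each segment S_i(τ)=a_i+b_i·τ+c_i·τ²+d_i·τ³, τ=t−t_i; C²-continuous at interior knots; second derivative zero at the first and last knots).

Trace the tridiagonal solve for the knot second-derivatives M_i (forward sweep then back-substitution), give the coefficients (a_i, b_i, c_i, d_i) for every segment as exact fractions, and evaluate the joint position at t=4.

Δ: Δ0=1, Δ1=-7/2, Δ2=3/2
row 1: diag=6, rhs=-27; c'=1/3, d'=-9/2
row 2: denom=8−2·1/3=22/3; d'=(30−2·-9/2)/(22/3)=117/22
back: M2=117/22
back: M1=-9/2−1/3·117/22=-69/11
M: M0=0, M1=-69/11, M2=117/22, M3=0
seg 0: a=4, c=M0/2=0, d=(M1−M0)/(6·1)=-23/22, b=Δ0−h0·(2M0+M1)/6=45/22
seg 1: a=5, c=M1/2=-69/22, d=(M2−M1)/(6·2)=85/88, b=Δ1−h1·(2M1+M2)/6=-12/11
seg 2: a=-2, c=M2/2=117/44, d=(M3−M2)/(6·2)=-39/88, b=Δ2−h2·(2M2+M3)/6=-45/22
t_q=4 → seg 2, τ=1; S=-2+-45/22·τ+117/44·τ²+-39/88·τ³=-161/88

  seg 0: a=4 b=45/22 c=0 d=-23/22
  seg 1: a=5 b=-12/11 c=-69/22 d=85/88
  seg 2: a=-2 b=-45/22 c=117/44 d=-39/88
S(4) = -161/88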